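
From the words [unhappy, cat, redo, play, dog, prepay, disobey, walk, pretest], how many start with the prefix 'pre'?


Checking each word for prefix 'pre':
  'unhappy' -> no (count: 0)
  'cat' -> no (count: 0)
  'redo' -> no (count: 0)
  'play' -> no (count: 0)
  'dog' -> no (count: 0)
  'prepay' -> YES, starts with 'pre' (count: 1)
  'disobey' -> no (count: 1)
  'walk' -> no (count: 1)
  'pretest' -> YES, starts with 'pre' (count: 2)
Total with prefix 'pre': 2

2


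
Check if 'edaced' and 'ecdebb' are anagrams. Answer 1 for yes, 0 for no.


Sort characters of 'edaced': 'acddee'
Sort characters of 'ecdebb': 'bbcdee'
Sorted forms differ -> they are NOT anagrams
Result: 0

0


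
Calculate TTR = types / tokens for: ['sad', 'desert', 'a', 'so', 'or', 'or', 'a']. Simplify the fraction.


Tokens: 7
Unique types: ('a', 'desert', 'or', 'sad', 'so') = 5
TTR = 5/7
Already in lowest terms.

5/7


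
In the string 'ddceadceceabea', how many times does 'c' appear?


Scanning 'ddceadceceabea' for 'c':
  Position 2: 'c' -> MATCH (count: 1)
  Position 6: 'c' -> MATCH (count: 2)
  Position 8: 'c' -> MATCH (count: 3)
Total occurrences of 'c': 3

3


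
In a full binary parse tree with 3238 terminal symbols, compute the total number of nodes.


Leaf nodes (terminals): 3238
Internal nodes = n - 1 = 3238 - 1 = 3237
Total = leaves + internal = 3238 + 3237 = 6475

6475


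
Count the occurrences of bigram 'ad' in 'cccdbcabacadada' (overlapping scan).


Scanning 'cccdbcabacadada' for bigram 'ad':
  Position 0: 'cc' -> no
  Position 1: 'cc' -> no
  Position 2: 'cd' -> no
  Position 3: 'db' -> no
  Position 4: 'bc' -> no
  Position 5: 'ca' -> no
  Position 6: 'ab' -> no
  Position 7: 'ba' -> no
  Position 8: 'ac' -> no
  Position 9: 'ca' -> no
  Position 10: 'ad' -> MATCH
  Position 11: 'da' -> no
  Position 12: 'ad' -> MATCH
  Position 13: 'da' -> no
Total matches: 2

2


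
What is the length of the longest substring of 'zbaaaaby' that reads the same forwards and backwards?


Scanning 'zbaaaaby' for palindromic substrings.
Substring at positions 1-6: 'baaaab'.
Check: reverse('baaaab') = 'baaaab' -> palindrome confirmed.
Neighbouring characters ('z' / 'y') break symmetry, so it cannot extend further.
No longer palindromic substring exists; longest length = 6

6


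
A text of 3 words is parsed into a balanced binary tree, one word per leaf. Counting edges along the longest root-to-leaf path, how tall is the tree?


In a balanced binary tree with n leaves the deepest leaf is ceil(log2(n)) edges below the root.
log2(3) = 1.5850
ceil(1.5850) = 2
height (edges) = 2

2


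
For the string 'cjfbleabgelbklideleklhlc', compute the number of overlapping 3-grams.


String 'cjfbleabgelbklideleklhlc' has length L = 24.
Number of overlapping n-grams = L - n + 1
Substituting: 24 - 3 + 1 = 22

22


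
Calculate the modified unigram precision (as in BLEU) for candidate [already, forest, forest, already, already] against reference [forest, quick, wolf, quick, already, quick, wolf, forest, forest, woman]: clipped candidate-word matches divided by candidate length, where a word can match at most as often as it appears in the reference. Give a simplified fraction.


Reference word counts: {'already': 1, 'forest': 3, 'quick': 3, 'wolf': 2, 'woman': 1}
Checking each candidate word (with clipping):
  'already' -> in reference (ref count 1, used 1/1) -> match (matches: 1)
  'forest' -> in reference (ref count 3, used 1/3) -> match (matches: 2)
  'forest' -> in reference (ref count 3, used 2/3) -> match (matches: 3)
  'already' -> ref count 1 already used up (1/1) -> clipped, no match (matches: 3)
  'already' -> ref count 1 already used up (1/1) -> clipped, no match (matches: 3)
Clipped matches: 3, Candidate length: 5
Precision = 3/5

3/5


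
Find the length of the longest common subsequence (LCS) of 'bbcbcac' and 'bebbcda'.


DP table for LCS of 'bbcbcac' and 'bebbcda':
       b  e  b  b  c  d  a
    0  0  0  0  0  0  0  0
  b 0  1  1  1  1  1  1  1
  b 0  1  1  2  2  2  2  2
  c 0  1  1  2  2  3  3  3
  b 0  1  1  2  3  3  3  3
  c 0  1  1  2  3  4  4  4
  a 0  1  1  2  3  4  4  5
  c 0  1  1  2  3  4  4  5
LCS: 'bbbca'
LCS length = 5

5


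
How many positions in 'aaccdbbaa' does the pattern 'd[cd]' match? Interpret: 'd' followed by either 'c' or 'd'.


Pattern: d[cd] means 'd' followed by either 'c' or 'd'.
Scanning 'aaccdbbaa' position-by-position:
  Pos 0: window 'aa' -> no
  Pos 1: window 'ac' -> no
  Pos 2: window 'cc' -> no
  Pos 3: window 'cd' -> no
  Pos 4: window 'db' -> no
  Pos 5: window 'bb' -> no
  Pos 6: window 'ba' -> no
  Pos 7: window 'aa' -> no
  Pos 8: window 'a' -> no
Total matches: 0

0


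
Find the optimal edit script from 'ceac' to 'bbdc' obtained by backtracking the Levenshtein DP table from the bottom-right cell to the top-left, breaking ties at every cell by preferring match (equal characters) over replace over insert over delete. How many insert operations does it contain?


Edit distance = 3. Backtracking from cell (4, 4) with preference match > replace > insert > delete,
then listing the resulting alignment 'ceac' -> 'bbdc' left to right:
  Step 1: replace c->b
  Step 2: replace e->b
  Step 3: replace a->d
  Step 4: keep 'c'
Total insertions: 0

0


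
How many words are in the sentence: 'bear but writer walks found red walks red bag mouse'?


Counting words by splitting on spaces:
  Word 1: 'bear'
  Word 2: 'but'
  Word 3: 'writer'
  Word 4: 'walks'
  Word 5: 'found'
  Word 6: 'red'
  Word 7: 'walks'
  Word 8: 'red'
  Word 9: 'bag'
  Word 10: 'mouse'
Total words: 10

10


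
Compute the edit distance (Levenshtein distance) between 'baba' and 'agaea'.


Building DP table for s1='baba' (len 4) and s2='agaea' (len 5):
       a  g  a  e  a
    0  1  2  3  4  5
  b 1  1  2  3  4  5
  a 2  1  2  2  3  4
  b 3  2  2  3  3  4
  a 4  3  3  2  3  3
Edit distance = dp[4][5] = 3

3


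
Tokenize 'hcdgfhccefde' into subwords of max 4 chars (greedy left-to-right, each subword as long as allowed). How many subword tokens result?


'hcdgfhccefde' has 12 characters.
Chunking with max size 4:
  Chunk 1: 'hcdg' (positions 0-3)
  Chunk 2: 'fhcc' (positions 4-7)
  Chunk 3: 'efde' (positions 8-11)
Total chunks: ceil(12 / 4) = 3

3


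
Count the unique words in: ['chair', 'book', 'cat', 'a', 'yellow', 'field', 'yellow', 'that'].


Listing all tokens and tracking unique types:
  Token 1: 'chair' -> NEW (unique so far: 1)
  Token 2: 'book' -> NEW (unique so far: 2)
  Token 3: 'cat' -> NEW (unique so far: 3)
  Token 4: 'a' -> NEW (unique so far: 4)
  Token 5: 'yellow' -> NEW (unique so far: 5)
  Token 6: 'field' -> NEW (unique so far: 6)
  Token 7: 'yellow' -> duplicate (unique so far: 6)
  Token 8: 'that' -> NEW (unique so far: 7)
Unique types: ('a', 'book', 'cat', 'chair', 'field', 'that', 'yellow')
Vocabulary size: 7

7


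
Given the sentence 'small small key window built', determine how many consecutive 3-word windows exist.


Word trigrams from [5] words:
  Trigram 1: (small small key)
  Trigram 2: (small key window)
  Trigram 3: (key window built)
Total word trigrams: 5 - 2 = 3

3


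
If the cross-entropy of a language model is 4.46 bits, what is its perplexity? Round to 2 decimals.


Perplexity formula: PP = 2^H
H = 4.46
PP = 2^4.46
Decompose: 2^4.46 = 2^4 * 2^0.46
2^4 = 16, 2^0.46 ~ 1.3755418
PP ~ 16 * 1.3755418 = 22.0086688
Rounded to 2 decimals: 22.01

22.01


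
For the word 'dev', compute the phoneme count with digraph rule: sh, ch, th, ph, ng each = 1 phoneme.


Parsing 'dev' greedily, digraphs first:
  'd' -> consonant phoneme (phonemes so far: 1)
  'e' -> vowel phoneme (phonemes so far: 2)
  'v' -> consonant phoneme (phonemes so far: 3)
Total phonemes: 3

3


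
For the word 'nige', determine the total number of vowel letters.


Scanning each character of 'nige':
  Position 1: 'n' -> consonant (running count: 0)
  Position 2: 'i' -> vowel (running count: 1)
  Position 3: 'g' -> consonant (running count: 1)
  Position 4: 'e' -> vowel (running count: 2)
Total vowels: 2

2


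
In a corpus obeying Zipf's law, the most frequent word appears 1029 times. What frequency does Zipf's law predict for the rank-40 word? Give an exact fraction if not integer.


Zipf's law: freq(rank) = f1 / rank
f1 = 1029, rank = 40
freq = 1029 / 40
GCD(1029, 40) = 1
Simplified: 1029/40

1029/40


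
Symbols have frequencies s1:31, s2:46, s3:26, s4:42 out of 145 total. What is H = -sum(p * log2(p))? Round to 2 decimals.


Computing entropy H = -sum(p_i * log2(p_i)):
  s1: p = 31/145 = 0.2138, -p*log2(p) = 0.4758
  s2: p = 46/145 = 0.3172, -p*log2(p) = 0.5255
  s3: p = 26/145 = 0.1793, -p*log2(p) = 0.4446
  s4: p = 42/145 = 0.2897, -p*log2(p) = 0.5178
H = sum of terms = 1.9637
Rounded to 2 decimals: 1.96

1.96


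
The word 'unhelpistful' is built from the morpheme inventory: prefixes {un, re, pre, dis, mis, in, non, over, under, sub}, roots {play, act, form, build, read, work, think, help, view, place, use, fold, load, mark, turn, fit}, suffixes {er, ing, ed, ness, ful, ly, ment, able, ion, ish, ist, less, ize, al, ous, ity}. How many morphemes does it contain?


Segmenting 'unhelpistful' against the inventory:
  'un' -> prefix (morpheme 1)
  'help' -> root (morpheme 2)
  'ist' -> suffix (morpheme 3)
  'ful' -> suffix (morpheme 4)
Total morphemes: 4

4


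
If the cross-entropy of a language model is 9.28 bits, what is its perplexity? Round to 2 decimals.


Perplexity formula: PP = 2^H
H = 9.28
PP = 2^9.28
Decompose: 2^9.28 = 2^9 * 2^0.28
2^9 = 512, 2^0.28 ~ 1.2141949
PP ~ 512 * 1.2141949 = 621.6677888
Rounded to 2 decimals: 621.67

621.67


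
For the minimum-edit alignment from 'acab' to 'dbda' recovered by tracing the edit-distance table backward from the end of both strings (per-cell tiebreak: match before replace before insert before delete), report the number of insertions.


Edit distance = 4. Backtracking from cell (4, 4) with preference match > replace > insert > delete,
then listing the resulting alignment 'acab' -> 'dbda' left to right:
  Step 1: replace a->d
  Step 2: replace c->b
  Step 3: replace a->d
  Step 4: replace b->a
Total insertions: 0

0


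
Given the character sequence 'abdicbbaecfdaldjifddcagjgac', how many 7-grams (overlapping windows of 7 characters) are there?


String 'abdicbbaecfdaldjifddcagjgac' has length L = 27.
Number of overlapping n-grams = L - n + 1
Substituting: 27 - 7 + 1 = 21

21


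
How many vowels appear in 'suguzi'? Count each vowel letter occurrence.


Scanning each character of 'suguzi':
  Position 1: 's' -> consonant (running count: 0)
  Position 2: 'u' -> vowel (running count: 1)
  Position 3: 'g' -> consonant (running count: 1)
  Position 4: 'u' -> vowel (running count: 2)
  Position 5: 'z' -> consonant (running count: 2)
  Position 6: 'i' -> vowel (running count: 3)
Total vowels: 3

3


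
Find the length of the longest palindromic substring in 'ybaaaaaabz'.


Scanning 'ybaaaaaabz' for palindromic substrings.
Substring at positions 1-8: 'baaaaaab'.
Check: reverse('baaaaaab') = 'baaaaaab' -> palindrome confirmed.
Neighbouring characters ('y' / 'z') break symmetry, so it cannot extend further.
No longer palindromic substring exists; longest length = 8

8


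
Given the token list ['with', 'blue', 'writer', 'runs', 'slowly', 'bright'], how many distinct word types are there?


Listing all tokens and tracking unique types:
  Token 1: 'with' -> NEW (unique so far: 1)
  Token 2: 'blue' -> NEW (unique so far: 2)
  Token 3: 'writer' -> NEW (unique so far: 3)
  Token 4: 'runs' -> NEW (unique so far: 4)
  Token 5: 'slowly' -> NEW (unique so far: 5)
  Token 6: 'bright' -> NEW (unique so far: 6)
Unique types: ('blue', 'bright', 'runs', 'slowly', 'with', 'writer')
Vocabulary size: 6

6


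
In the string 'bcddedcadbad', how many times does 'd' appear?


Scanning 'bcddedcadbad' for 'd':
  Position 2: 'd' -> MATCH (count: 1)
  Position 3: 'd' -> MATCH (count: 2)
  Position 5: 'd' -> MATCH (count: 3)
  Position 8: 'd' -> MATCH (count: 4)
  Position 11: 'd' -> MATCH (count: 5)
Total occurrences of 'd': 5

5


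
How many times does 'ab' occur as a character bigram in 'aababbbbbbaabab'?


Scanning 'aababbbbbbaabab' for bigram 'ab':
  Position 0: 'aa' -> no
  Position 1: 'ab' -> MATCH
  Position 2: 'ba' -> no
  Position 3: 'ab' -> MATCH
  Position 4: 'bb' -> no
  Position 5: 'bb' -> no
  Position 6: 'bb' -> no
  Position 7: 'bb' -> no
  Position 8: 'bb' -> no
  Position 9: 'ba' -> no
  Position 10: 'aa' -> no
  Position 11: 'ab' -> MATCH
  Position 12: 'ba' -> no
  Position 13: 'ab' -> MATCH
Total matches: 4

4


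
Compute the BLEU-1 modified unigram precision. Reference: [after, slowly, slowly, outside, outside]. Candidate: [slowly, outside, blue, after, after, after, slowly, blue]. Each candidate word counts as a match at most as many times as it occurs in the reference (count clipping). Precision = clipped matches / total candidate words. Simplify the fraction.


Reference word counts: {'after': 1, 'outside': 2, 'slowly': 2}
Checking each candidate word (with clipping):
  'slowly' -> in reference (ref count 2, used 1/2) -> match (matches: 1)
  'outside' -> in reference (ref count 2, used 1/2) -> match (matches: 2)
  'blue' -> not in reference -> no match (matches: 2)
  'after' -> in reference (ref count 1, used 1/1) -> match (matches: 3)
  'after' -> ref count 1 already used up (1/1) -> clipped, no match (matches: 3)
  'after' -> ref count 1 already used up (1/1) -> clipped, no match (matches: 3)
  'slowly' -> in reference (ref count 2, used 2/2) -> match (matches: 4)
  'blue' -> not in reference -> no match (matches: 4)
Clipped matches: 4, Candidate length: 8
Precision = 4/8 = 1/2

1/2


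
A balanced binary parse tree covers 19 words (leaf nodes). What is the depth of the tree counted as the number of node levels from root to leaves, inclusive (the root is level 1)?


In a balanced binary tree with n leaves the deepest leaf is ceil(log2(n)) edges below the root,
so counting node levels inclusive of root and leaves gives ceil(log2(n)) + 1 levels.
log2(19) = 4.2479
ceil(4.2479) = 5
levels = 5 + 1 = 6

6


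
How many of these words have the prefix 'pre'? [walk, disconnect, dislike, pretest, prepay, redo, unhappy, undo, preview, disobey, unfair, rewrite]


Checking each word for prefix 'pre':
  'walk' -> no (count: 0)
  'disconnect' -> no (count: 0)
  'dislike' -> no (count: 0)
  'pretest' -> YES, starts with 'pre' (count: 1)
  'prepay' -> YES, starts with 'pre' (count: 2)
  'redo' -> no (count: 2)
  'unhappy' -> no (count: 2)
  'undo' -> no (count: 2)
  'preview' -> YES, starts with 'pre' (count: 3)
  'disobey' -> no (count: 3)
  'unfair' -> no (count: 3)
  'rewrite' -> no (count: 3)
Total with prefix 'pre': 3

3


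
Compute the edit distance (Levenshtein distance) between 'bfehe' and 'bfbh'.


Building DP table for s1='bfehe' (len 5) and s2='bfbh' (len 4):
       b  f  b  h
    0  1  2  3  4
  b 1  0  1  2  3
  f 2  1  0  1  2
  e 3  2  1  1  2
  h 4  3  2  2  1
  e 5  4  3  3  2
Edit distance = dp[5][4] = 2

2


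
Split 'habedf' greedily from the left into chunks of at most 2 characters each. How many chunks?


'habedf' has 6 characters.
Chunking with max size 2:
  Chunk 1: 'ha' (positions 0-1)
  Chunk 2: 'be' (positions 2-3)
  Chunk 3: 'df' (positions 4-5)
Total chunks: ceil(6 / 2) = 3

3


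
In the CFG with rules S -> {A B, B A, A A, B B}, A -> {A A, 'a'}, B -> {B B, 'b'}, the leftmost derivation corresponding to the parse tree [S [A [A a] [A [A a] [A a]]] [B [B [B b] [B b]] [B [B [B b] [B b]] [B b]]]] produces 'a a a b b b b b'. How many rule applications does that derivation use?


Every bracketed nonterminal node [X ...] in the tree is produced by exactly one rule application.
Reading the tree off as a leftmost derivation:
  Step 1: S  =>  A B   (applied S -> A B)
  Step 2: A B  =>  A A B   (applied A -> A A)
  Step 3: A A B  =>  a A B   (applied A -> a)
  Step 4: a A B  =>  a A A B   (applied A -> A A)
  Step 5: a A A B  =>  a a A B   (applied A -> a)
  Step 6: a a A B  =>  a a a B   (applied A -> a)
  Step 7: a a a B  =>  a a a B B   (applied B -> B B)
  Step 8: a a a B B  =>  a a a B B B   (applied B -> B B)
  Step 9: a a a B B B  =>  a a a b B B   (applied B -> b)
  Step 10: a a a b B B  =>  a a a b b B   (applied B -> b)
  Step 11: a a a b b B  =>  a a a b b B B   (applied B -> B B)
  Step 12: a a a b b B B  =>  a a a b b B B B   (applied B -> B B)
  Step 13: a a a b b B B B  =>  a a a b b b B B   (applied B -> b)
  Step 14: a a a b b b B B  =>  a a a b b b b B   (applied B -> b)
  Step 15: a a a b b b b B  =>  a a a b b b b b   (applied B -> b)
Final yield: a a a b b b b b
Total rewrite steps: 15

15


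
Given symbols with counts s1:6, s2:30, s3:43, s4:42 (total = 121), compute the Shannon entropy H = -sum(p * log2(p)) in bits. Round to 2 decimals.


Computing entropy H = -sum(p_i * log2(p_i)):
  s1: p = 6/121 = 0.0496, -p*log2(p) = 0.2149
  s2: p = 30/121 = 0.2479, -p*log2(p) = 0.4988
  s3: p = 43/121 = 0.3554, -p*log2(p) = 0.5304
  s4: p = 42/121 = 0.3471, -p*log2(p) = 0.5299
H = sum of terms = 1.7740
Rounded to 2 decimals: 1.77

1.77


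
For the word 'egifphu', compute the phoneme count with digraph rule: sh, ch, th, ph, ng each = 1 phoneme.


Parsing 'egifphu' greedily, digraphs first:
  'e' -> vowel phoneme (phonemes so far: 1)
  'g' -> consonant phoneme (phonemes so far: 2)
  'i' -> vowel phoneme (phonemes so far: 3)
  'f' -> consonant phoneme (phonemes so far: 4)
  'ph' -> digraph (1 consonant phoneme) (phonemes so far: 5)
  'u' -> vowel phoneme (phonemes so far: 6)
Total phonemes: 6

6


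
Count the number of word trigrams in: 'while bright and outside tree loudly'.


Word trigrams from [6] words:
  Trigram 1: (while bright and)
  Trigram 2: (bright and outside)
  Trigram 3: (and outside tree)
  Trigram 4: (outside tree loudly)
Total word trigrams: 6 - 2 = 4

4


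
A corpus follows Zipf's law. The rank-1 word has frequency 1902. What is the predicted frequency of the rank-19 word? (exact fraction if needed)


Zipf's law: freq(rank) = f1 / rank
f1 = 1902, rank = 19
freq = 1902 / 19
GCD(1902, 19) = 1
Simplified: 1902/19

1902/19


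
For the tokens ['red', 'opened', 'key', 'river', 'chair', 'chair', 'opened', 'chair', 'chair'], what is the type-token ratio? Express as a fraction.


Tokens: 9
Unique types: ('chair', 'key', 'opened', 'red', 'river') = 5
TTR = 5/9
Already in lowest terms.

5/9


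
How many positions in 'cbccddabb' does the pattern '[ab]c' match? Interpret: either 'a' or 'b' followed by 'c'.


Pattern: [ab]c means either 'a' or 'b' followed by 'c'.
Scanning 'cbccddabb' position-by-position:
  Pos 0: window 'cb' -> no
  Pos 1: window 'bc' -> MATCH
  Pos 2: window 'cc' -> no
  Pos 3: window 'cd' -> no
  Pos 4: window 'dd' -> no
  Pos 5: window 'da' -> no
  Pos 6: window 'ab' -> no
  Pos 7: window 'bb' -> no
  Pos 8: window 'b' -> no
Total matches: 1

1


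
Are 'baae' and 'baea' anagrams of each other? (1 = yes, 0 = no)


Sort characters of 'baae': 'aabe'
Sort characters of 'baea': 'aabe'
Sorted forms match -> they ARE anagrams
Result: 1

1


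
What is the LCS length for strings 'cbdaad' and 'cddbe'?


DP table for LCS of 'cbdaad' and 'cddbe':
       c  d  d  b  e
    0  0  0  0  0  0
  c 0  1  1  1  1  1
  b 0  1  1  1  2  2
  d 0  1  2  2  2  2
  a 0  1  2  2  2  2
  a 0  1  2  2  2  2
  d 0  1  2  3  3  3
LCS: 'cdd'
LCS length = 3

3


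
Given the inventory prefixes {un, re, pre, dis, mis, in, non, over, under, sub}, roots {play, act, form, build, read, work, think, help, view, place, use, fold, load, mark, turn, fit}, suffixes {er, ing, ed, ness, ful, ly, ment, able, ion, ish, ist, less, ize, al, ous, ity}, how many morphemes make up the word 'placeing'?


Segmenting 'placeing' against the inventory:
  'place' -> root (morpheme 1)
  'ing' -> suffix (morpheme 2)
Total morphemes: 2

2


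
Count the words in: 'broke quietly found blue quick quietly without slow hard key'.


Counting words by splitting on spaces:
  Word 1: 'broke'
  Word 2: 'quietly'
  Word 3: 'found'
  Word 4: 'blue'
  Word 5: 'quick'
  Word 6: 'quietly'
  Word 7: 'without'
  Word 8: 'slow'
  Word 9: 'hard'
  Word 10: 'key'
Total words: 10

10


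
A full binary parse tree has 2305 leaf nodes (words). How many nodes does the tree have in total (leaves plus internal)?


Leaf nodes (terminals): 2305
Internal nodes = n - 1 = 2305 - 1 = 2304
Total = leaves + internal = 2305 + 2304 = 4609

4609


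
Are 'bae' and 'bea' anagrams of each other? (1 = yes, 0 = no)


Sort characters of 'bae': 'abe'
Sort characters of 'bea': 'abe'
Sorted forms match -> they ARE anagrams
Result: 1

1


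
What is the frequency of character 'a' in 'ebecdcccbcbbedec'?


Scanning 'ebecdcccbcbbedec' for 'a':
  No matches found.
Total occurrences of 'a': 0

0


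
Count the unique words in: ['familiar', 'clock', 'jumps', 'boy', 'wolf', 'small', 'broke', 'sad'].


Listing all tokens and tracking unique types:
  Token 1: 'familiar' -> NEW (unique so far: 1)
  Token 2: 'clock' -> NEW (unique so far: 2)
  Token 3: 'jumps' -> NEW (unique so far: 3)
  Token 4: 'boy' -> NEW (unique so far: 4)
  Token 5: 'wolf' -> NEW (unique so far: 5)
  Token 6: 'small' -> NEW (unique so far: 6)
  Token 7: 'broke' -> NEW (unique so far: 7)
  Token 8: 'sad' -> NEW (unique so far: 8)
Unique types: ('boy', 'broke', 'clock', 'familiar', 'jumps', 'sad', 'small', 'wolf')
Vocabulary size: 8

8


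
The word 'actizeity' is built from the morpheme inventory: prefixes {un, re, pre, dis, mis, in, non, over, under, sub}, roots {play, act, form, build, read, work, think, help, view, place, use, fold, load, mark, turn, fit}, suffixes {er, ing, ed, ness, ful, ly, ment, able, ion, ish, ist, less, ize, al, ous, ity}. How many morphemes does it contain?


Segmenting 'actizeity' against the inventory:
  'act' -> root (morpheme 1)
  'ize' -> suffix (morpheme 2)
  'ity' -> suffix (morpheme 3)
Total morphemes: 3

3


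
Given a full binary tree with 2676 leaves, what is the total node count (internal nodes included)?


Leaf nodes (terminals): 2676
Internal nodes = n - 1 = 2676 - 1 = 2675
Total = leaves + internal = 2676 + 2675 = 5351

5351


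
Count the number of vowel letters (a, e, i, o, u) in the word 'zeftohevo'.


Scanning each character of 'zeftohevo':
  Position 1: 'z' -> consonant (running count: 0)
  Position 2: 'e' -> vowel (running count: 1)
  Position 3: 'f' -> consonant (running count: 1)
  Position 4: 't' -> consonant (running count: 1)
  Position 5: 'o' -> vowel (running count: 2)
  Position 6: 'h' -> consonant (running count: 2)
  Position 7: 'e' -> vowel (running count: 3)
  Position 8: 'v' -> consonant (running count: 3)
  Position 9: 'o' -> vowel (running count: 4)
Total vowels: 4

4


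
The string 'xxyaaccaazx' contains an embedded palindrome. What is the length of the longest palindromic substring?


Scanning 'xxyaaccaazx' for palindromic substrings.
Substring at positions 3-8: 'aaccaa'.
Check: reverse('aaccaa') = 'aaccaa' -> palindrome confirmed.
Neighbouring characters ('y' / 'z') break symmetry, so it cannot extend further.
No longer palindromic substring exists; longest length = 6

6


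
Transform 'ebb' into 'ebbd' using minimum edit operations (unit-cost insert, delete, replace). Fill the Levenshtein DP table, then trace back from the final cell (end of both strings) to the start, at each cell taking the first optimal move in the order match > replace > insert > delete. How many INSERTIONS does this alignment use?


Edit distance = 1. Backtracking from cell (3, 4) with preference match > replace > insert > delete,
then listing the resulting alignment 'ebb' -> 'ebbd' left to right:
  Step 1: keep 'e'
  Step 2: keep 'b'
  Step 3: keep 'b'
  Step 4: insert 'd' [insertion #1]
Total insertions: 1

1


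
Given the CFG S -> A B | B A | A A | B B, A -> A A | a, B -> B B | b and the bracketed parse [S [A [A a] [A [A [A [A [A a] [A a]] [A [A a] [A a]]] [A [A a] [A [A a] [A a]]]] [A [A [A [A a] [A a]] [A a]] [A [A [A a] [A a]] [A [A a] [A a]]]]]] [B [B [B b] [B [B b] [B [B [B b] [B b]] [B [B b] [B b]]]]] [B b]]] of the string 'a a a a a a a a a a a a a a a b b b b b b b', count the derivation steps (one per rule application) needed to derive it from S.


Every bracketed nonterminal node [X ...] in the tree is produced by exactly one rule application.
Reading the tree off as a leftmost derivation:
  Step 1: S  =>  A B   (applied S -> A B)
  Step 2: A B  =>  A A B   (applied A -> A A)
  Step 3: A A B  =>  a A B   (applied A -> a)
  Step 4: a A B  =>  a A A B   (applied A -> A A)
  Step 5: a A A B  =>  a A A A B   (applied A -> A A)
  Step 6: a A A A B  =>  a A A A A B   (applied A -> A A)
  Step 7: a A A A A B  =>  a A A A A A B   (applied A -> A A)
  Step 8: a A A A A A B  =>  a a A A A A B   (applied A -> a)
  Step 9: a a A A A A B  =>  a a a A A A B   (applied A -> a)
  Step 10: a a a A A A B  =>  a a a A A A A B   (applied A -> A A)
  Step 11: a a a A A A A B  =>  a a a a A A A B   (applied A -> a)
  Step 12: a a a a A A A B  =>  a a a a a A A B   (applied A -> a)
  Step 13: a a a a a A A B  =>  a a a a a A A A B   (applied A -> A A)
  Step 14: a a a a a A A A B  =>  a a a a a a A A B   (applied A -> a)
  Step 15: a a a a a a A A B  =>  a a a a a a A A A B   (applied A -> A A)
  Step 16: a a a a a a A A A B  =>  a a a a a a a A A B   (applied A -> a)
  Step 17: a a a a a a a A A B  =>  a a a a a a a a A B   (applied A -> a)
  Step 18: a a a a a a a a A B  =>  a a a a a a a a A A B   (applied A -> A A)
  Step 19: a a a a a a a a A A B  =>  a a a a a a a a A A A B   (applied A -> A A)
  Step 20: a a a a a a a a A A A B  =>  a a a a a a a a A A A A B   (applied A -> A A)
  Step 21: a a a a a a a a A A A A B  =>  a a a a a a a a a A A A B   (applied A -> a)
  Step 22: a a a a a a a a a A A A B  =>  a a a a a a a a a a A A B   (applied A -> a)
  Step 23: a a a a a a a a a a A A B  =>  a a a a a a a a a a a A B   (applied A -> a)
  Step 24: a a a a a a a a a a a A B  =>  a a a a a a a a a a a A A B   (applied A -> A A)
  Step 25: a a a a a a a a a a a A A B  =>  a a a a a a a a a a a A A A B   (applied A -> A A)
  Step 26: a a a a a a a a a a a A A A B  =>  a a a a a a a a a a a a A A B   (applied A -> a)
  Step 27: a a a a a a a a a a a a A A B  =>  a a a a a a a a a a a a a A B   (applied A -> a)
  Step 28: a a a a a a a a a a a a a A B  =>  a a a a a a a a a a a a a A A B   (applied A -> A A)
  Step 29: a a a a a a a a a a a a a A A B  =>  a a a a a a a a a a a a a a A B   (applied A -> a)
  Step 30: a a a a a a a a a a a a a a A B  =>  a a a a a a a a a a a a a a a B   (applied A -> a)
  Step 31: a a a a a a a a a a a a a a a B  =>  a a a a a a a a a a a a a a a B B   (applied B -> B B)
  Step 32: a a a a a a a a a a a a a a a B B  =>  a a a a a a a a a a a a a a a B B B   (applied B -> B B)
  Step 33: a a a a a a a a a a a a a a a B B B  =>  a a a a a a a a a a a a a a a b B B   (applied B -> b)
  Step 34: a a a a a a a a a a a a a a a b B B  =>  a a a a a a a a a a a a a a a b B B B   (applied B -> B B)
  Step 35: a a a a a a a a a a a a a a a b B B B  =>  a a a a a a a a a a a a a a a b b B B   (applied B -> b)
  Step 36: a a a a a a a a a a a a a a a b b B B  =>  a a a a a a a a a a a a a a a b b B B B   (applied B -> B B)
  Step 37: a a a a a a a a a a a a a a a b b B B B  =>  a a a a a a a a a a a a a a a b b B B B B   (applied B -> B B)
  Step 38: a a a a a a a a a a a a a a a b b B B B B  =>  a a a a a a a a a a a a a a a b b b B B B   (applied B -> b)
  Step 39: a a a a a a a a a a a a a a a b b b B B B  =>  a a a a a a a a a a a a a a a b b b b B B   (applied B -> b)
  Step 40: a a a a a a a a a a a a a a a b b b b B B  =>  a a a a a a a a a a a a a a a b b b b B B B   (applied B -> B B)
  Step 41: a a a a a a a a a a a a a a a b b b b B B B  =>  a a a a a a a a a a a a a a a b b b b b B B   (applied B -> b)
  Step 42: a a a a a a a a a a a a a a a b b b b b B B  =>  a a a a a a a a a a a a a a a b b b b b b B   (applied B -> b)
  Step 43: a a a a a a a a a a a a a a a b b b b b b B  =>  a a a a a a a a a a a a a a a b b b b b b b   (applied B -> b)
Final yield: a a a a a a a a a a a a a a a b b b b b b b
Total rewrite steps: 43

43


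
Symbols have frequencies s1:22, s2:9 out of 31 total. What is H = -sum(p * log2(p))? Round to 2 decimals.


Computing entropy H = -sum(p_i * log2(p_i)):
  s1: p = 22/31 = 0.7097, -p*log2(p) = 0.3511
  s2: p = 9/31 = 0.2903, -p*log2(p) = 0.5180
H = sum of terms = 0.8691
Rounded to 2 decimals: 0.87

0.87


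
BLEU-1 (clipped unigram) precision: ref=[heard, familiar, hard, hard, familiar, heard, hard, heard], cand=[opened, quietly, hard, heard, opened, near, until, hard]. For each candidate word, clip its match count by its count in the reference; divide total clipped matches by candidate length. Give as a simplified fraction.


Reference word counts: {'familiar': 2, 'hard': 3, 'heard': 3}
Checking each candidate word (with clipping):
  'opened' -> not in reference -> no match (matches: 0)
  'quietly' -> not in reference -> no match (matches: 0)
  'hard' -> in reference (ref count 3, used 1/3) -> match (matches: 1)
  'heard' -> in reference (ref count 3, used 1/3) -> match (matches: 2)
  'opened' -> not in reference -> no match (matches: 2)
  'near' -> not in reference -> no match (matches: 2)
  'until' -> not in reference -> no match (matches: 2)
  'hard' -> in reference (ref count 3, used 2/3) -> match (matches: 3)
Clipped matches: 3, Candidate length: 8
Precision = 3/8

3/8


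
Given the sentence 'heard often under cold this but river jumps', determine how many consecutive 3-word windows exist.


Word trigrams from [8] words:
  Trigram 1: (heard often under)
  Trigram 2: (often under cold)
  Trigram 3: (under cold this)
  Trigram 4: (cold this but)
  Trigram 5: (this but river)
  Trigram 6: (but river jumps)
Total word trigrams: 8 - 2 = 6

6


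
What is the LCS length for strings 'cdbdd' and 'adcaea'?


DP table for LCS of 'cdbdd' and 'adcaea':
       a  d  c  a  e  a
    0  0  0  0  0  0  0
  c 0  0  0  1  1  1  1
  d 0  0  1  1  1  1  1
  b 0  0  1  1  1  1  1
  d 0  0  1  1  1  1  1
  d 0  0  1  1  1  1  1
LCS: 'c'
LCS length = 1

1


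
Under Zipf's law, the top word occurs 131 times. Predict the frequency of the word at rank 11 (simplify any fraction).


Zipf's law: freq(rank) = f1 / rank
f1 = 131, rank = 11
freq = 131 / 11
GCD(131, 11) = 1
Simplified: 131/11

131/11


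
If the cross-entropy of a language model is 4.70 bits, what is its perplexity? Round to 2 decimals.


Perplexity formula: PP = 2^H
H = 4.70
PP = 2^4.70
Decompose: 2^4.70 = 2^4 * 2^0.70
2^4 = 16, 2^0.70 ~ 1.6245048
PP ~ 16 * 1.6245048 = 25.9920768
Rounded to 2 decimals: 25.99

25.99


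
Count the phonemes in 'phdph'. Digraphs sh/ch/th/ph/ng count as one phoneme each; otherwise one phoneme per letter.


Parsing 'phdph' greedily, digraphs first:
  'ph' -> digraph (1 consonant phoneme) (phonemes so far: 1)
  'd' -> consonant phoneme (phonemes so far: 2)
  'ph' -> digraph (1 consonant phoneme) (phonemes so far: 3)
Total phonemes: 3

3


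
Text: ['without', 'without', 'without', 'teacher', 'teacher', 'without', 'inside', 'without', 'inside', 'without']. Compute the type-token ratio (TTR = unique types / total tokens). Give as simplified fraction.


Tokens: 10
Unique types: ('inside', 'teacher', 'without') = 3
TTR = 3/10
Already in lowest terms.

3/10


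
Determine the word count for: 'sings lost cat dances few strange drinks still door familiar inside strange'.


Counting words by splitting on spaces:
  Word 1: 'sings'
  Word 2: 'lost'
  Word 3: 'cat'
  Word 4: 'dances'
  Word 5: 'few'
  Word 6: 'strange'
  Word 7: 'drinks'
  Word 8: 'still'
  Word 9: 'door'
  Word 10: 'familiar'
  Word 11: 'inside'
  Word 12: 'strange'
Total words: 12

12


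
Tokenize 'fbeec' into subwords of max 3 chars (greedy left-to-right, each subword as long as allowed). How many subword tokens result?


'fbeec' has 5 characters.
Chunking with max size 3:
  Chunk 1: 'fbe' (positions 0-2)
  Chunk 2: 'ec' (positions 3-4)
Total chunks: ceil(5 / 3) = 2

2


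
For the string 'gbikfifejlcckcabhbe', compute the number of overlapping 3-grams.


String 'gbikfifejlcckcabhbe' has length L = 19.
Number of overlapping n-grams = L - n + 1
Substituting: 19 - 3 + 1 = 17

17


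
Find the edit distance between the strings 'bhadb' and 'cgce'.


Building DP table for s1='bhadb' (len 5) and s2='cgce' (len 4):
       c  g  c  e
    0  1  2  3  4
  b 1  1  2  3  4
  h 2  2  2  3  4
  a 3  3  3  3  4
  d 4  4  4  4  4
  b 5  5  5  5  5
Edit distance = dp[5][4] = 5

5


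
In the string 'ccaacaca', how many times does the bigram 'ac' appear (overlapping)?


Scanning 'ccaacaca' for bigram 'ac':
  Position 0: 'cc' -> no
  Position 1: 'ca' -> no
  Position 2: 'aa' -> no
  Position 3: 'ac' -> MATCH
  Position 4: 'ca' -> no
  Position 5: 'ac' -> MATCH
  Position 6: 'ca' -> no
Total matches: 2

2


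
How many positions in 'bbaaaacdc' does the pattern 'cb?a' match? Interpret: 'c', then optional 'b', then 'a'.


Pattern: cb?a means 'c', then optional 'b', then 'a'.
Scanning 'bbaaaacdc' position-by-position:
  Pos 0: window 'bba' -> no
  Pos 1: window 'baa' -> no
  Pos 2: window 'aaa' -> no
  Pos 3: window 'aaa' -> no
  Pos 4: window 'aac' -> no
  Pos 5: window 'acd' -> no
  Pos 6: window 'cdc' -> no
  Pos 7: window 'dc' -> no
  Pos 8: window 'c' -> no
Total matches: 0

0


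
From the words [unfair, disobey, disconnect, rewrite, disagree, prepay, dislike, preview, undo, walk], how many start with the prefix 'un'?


Checking each word for prefix 'un':
  'unfair' -> YES, starts with 'un' (count: 1)
  'disobey' -> no (count: 1)
  'disconnect' -> no (count: 1)
  'rewrite' -> no (count: 1)
  'disagree' -> no (count: 1)
  'prepay' -> no (count: 1)
  'dislike' -> no (count: 1)
  'preview' -> no (count: 1)
  'undo' -> YES, starts with 'un' (count: 2)
  'walk' -> no (count: 2)
Total with prefix 'un': 2

2


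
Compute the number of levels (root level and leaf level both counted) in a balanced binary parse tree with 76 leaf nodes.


In a balanced binary tree with n leaves the deepest leaf is ceil(log2(n)) edges below the root,
so counting node levels inclusive of root and leaves gives ceil(log2(n)) + 1 levels.
log2(76) = 6.2479
ceil(6.2479) = 7
levels = 7 + 1 = 8

8


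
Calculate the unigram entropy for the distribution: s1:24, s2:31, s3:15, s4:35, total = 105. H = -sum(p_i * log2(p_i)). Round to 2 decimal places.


Computing entropy H = -sum(p_i * log2(p_i)):
  s1: p = 24/105 = 0.2286, -p*log2(p) = 0.4867
  s2: p = 31/105 = 0.2952, -p*log2(p) = 0.5196
  s3: p = 15/105 = 0.1429, -p*log2(p) = 0.4011
  s4: p = 35/105 = 0.3333, -p*log2(p) = 0.5283
H = sum of terms = 1.9357
Rounded to 2 decimals: 1.94

1.94


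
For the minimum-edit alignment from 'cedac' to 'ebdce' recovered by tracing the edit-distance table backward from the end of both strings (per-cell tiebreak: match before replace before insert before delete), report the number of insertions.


Edit distance = 4. Backtracking from cell (5, 5) with preference match > replace > insert > delete,
then listing the resulting alignment 'cedac' -> 'ebdce' left to right:
  Step 1: replace c->e
  Step 2: replace e->b
  Step 3: keep 'd'
  Step 4: replace a->c
  Step 5: replace c->e
Total insertions: 0

0


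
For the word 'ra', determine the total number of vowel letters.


Scanning each character of 'ra':
  Position 1: 'r' -> consonant (running count: 0)
  Position 2: 'a' -> vowel (running count: 1)
Total vowels: 1

1


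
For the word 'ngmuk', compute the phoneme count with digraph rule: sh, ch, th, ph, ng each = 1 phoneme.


Parsing 'ngmuk' greedily, digraphs first:
  'ng' -> digraph (1 consonant phoneme) (phonemes so far: 1)
  'm' -> consonant phoneme (phonemes so far: 2)
  'u' -> vowel phoneme (phonemes so far: 3)
  'k' -> consonant phoneme (phonemes so far: 4)
Total phonemes: 4

4


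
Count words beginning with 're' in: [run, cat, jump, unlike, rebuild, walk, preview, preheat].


Checking each word for prefix 're':
  'run' -> no (count: 0)
  'cat' -> no (count: 0)
  'jump' -> no (count: 0)
  'unlike' -> no (count: 0)
  'rebuild' -> YES, starts with 're' (count: 1)
  'walk' -> no (count: 1)
  'preview' -> no (count: 1)
  'preheat' -> no (count: 1)
Total with prefix 're': 1

1


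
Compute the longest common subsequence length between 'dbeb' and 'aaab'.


DP table for LCS of 'dbeb' and 'aaab':
       a  a  a  b
    0  0  0  0  0
  d 0  0  0  0  0
  b 0  0  0  0  1
  e 0  0  0  0  1
  b 0  0  0  0  1
LCS: 'b'
LCS length = 1

1


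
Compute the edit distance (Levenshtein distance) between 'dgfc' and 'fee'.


Building DP table for s1='dgfc' (len 4) and s2='fee' (len 3):
       f  e  e
    0  1  2  3
  d 1  1  2  3
  g 2  2  2  3
  f 3  2  3  3
  c 4  3  3  4
Edit distance = dp[4][3] = 4

4


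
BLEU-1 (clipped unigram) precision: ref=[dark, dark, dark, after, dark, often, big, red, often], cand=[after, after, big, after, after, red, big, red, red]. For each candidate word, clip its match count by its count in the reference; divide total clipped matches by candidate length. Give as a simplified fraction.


Reference word counts: {'after': 1, 'big': 1, 'dark': 4, 'often': 2, 'red': 1}
Checking each candidate word (with clipping):
  'after' -> in reference (ref count 1, used 1/1) -> match (matches: 1)
  'after' -> ref count 1 already used up (1/1) -> clipped, no match (matches: 1)
  'big' -> in reference (ref count 1, used 1/1) -> match (matches: 2)
  'after' -> ref count 1 already used up (1/1) -> clipped, no match (matches: 2)
  'after' -> ref count 1 already used up (1/1) -> clipped, no match (matches: 2)
  'red' -> in reference (ref count 1, used 1/1) -> match (matches: 3)
  'big' -> ref count 1 already used up (1/1) -> clipped, no match (matches: 3)
  'red' -> ref count 1 already used up (1/1) -> clipped, no match (matches: 3)
  'red' -> ref count 1 already used up (1/1) -> clipped, no match (matches: 3)
Clipped matches: 3, Candidate length: 9
Precision = 3/9 = 1/3

1/3


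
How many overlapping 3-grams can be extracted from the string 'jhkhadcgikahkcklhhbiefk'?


String 'jhkhadcgikahkcklhhbiefk' has length L = 23.
Number of overlapping n-grams = L - n + 1
Substituting: 23 - 3 + 1 = 21

21


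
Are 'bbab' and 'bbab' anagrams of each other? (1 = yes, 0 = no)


Sort characters of 'bbab': 'abbb'
Sort characters of 'bbab': 'abbb'
Sorted forms match -> they ARE anagrams
Result: 1

1


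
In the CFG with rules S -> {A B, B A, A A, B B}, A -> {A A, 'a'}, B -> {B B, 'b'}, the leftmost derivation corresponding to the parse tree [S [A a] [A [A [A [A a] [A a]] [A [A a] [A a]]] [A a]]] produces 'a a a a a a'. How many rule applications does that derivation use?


Every bracketed nonterminal node [X ...] in the tree is produced by exactly one rule application.
Reading the tree off as a leftmost derivation:
  Step 1: S  =>  A A   (applied S -> A A)
  Step 2: A A  =>  a A   (applied A -> a)
  Step 3: a A  =>  a A A   (applied A -> A A)
  Step 4: a A A  =>  a A A A   (applied A -> A A)
  Step 5: a A A A  =>  a A A A A   (applied A -> A A)
  Step 6: a A A A A  =>  a a A A A   (applied A -> a)
  Step 7: a a A A A  =>  a a a A A   (applied A -> a)
  Step 8: a a a A A  =>  a a a A A A   (applied A -> A A)
  Step 9: a a a A A A  =>  a a a a A A   (applied A -> a)
  Step 10: a a a a A A  =>  a a a a a A   (applied A -> a)
  Step 11: a a a a a A  =>  a a a a a a   (applied A -> a)
Final yield: a a a a a a
Total rewrite steps: 11

11


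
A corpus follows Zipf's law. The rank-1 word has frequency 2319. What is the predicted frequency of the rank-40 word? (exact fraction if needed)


Zipf's law: freq(rank) = f1 / rank
f1 = 2319, rank = 40
freq = 2319 / 40
GCD(2319, 40) = 1
Simplified: 2319/40

2319/40


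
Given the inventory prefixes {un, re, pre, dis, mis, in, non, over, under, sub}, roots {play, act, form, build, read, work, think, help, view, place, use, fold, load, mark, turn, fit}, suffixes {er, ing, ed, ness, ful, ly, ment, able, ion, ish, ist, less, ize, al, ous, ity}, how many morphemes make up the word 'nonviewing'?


Segmenting 'nonviewing' against the inventory:
  'non' -> prefix (morpheme 1)
  'view' -> root (morpheme 2)
  'ing' -> suffix (morpheme 3)
Total morphemes: 3

3
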